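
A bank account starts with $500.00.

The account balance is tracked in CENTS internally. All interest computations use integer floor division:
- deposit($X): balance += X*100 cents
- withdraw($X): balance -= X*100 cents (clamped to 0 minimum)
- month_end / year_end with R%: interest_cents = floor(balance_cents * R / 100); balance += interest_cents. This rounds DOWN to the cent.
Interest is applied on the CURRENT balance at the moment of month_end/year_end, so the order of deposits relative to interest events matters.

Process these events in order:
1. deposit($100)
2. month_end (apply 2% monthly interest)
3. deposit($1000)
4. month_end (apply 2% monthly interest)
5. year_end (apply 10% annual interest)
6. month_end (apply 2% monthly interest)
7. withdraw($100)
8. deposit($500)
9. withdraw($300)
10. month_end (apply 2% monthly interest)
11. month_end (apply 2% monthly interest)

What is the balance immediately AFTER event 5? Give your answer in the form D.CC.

Answer: 1808.66

Derivation:
After 1 (deposit($100)): balance=$600.00 total_interest=$0.00
After 2 (month_end (apply 2% monthly interest)): balance=$612.00 total_interest=$12.00
After 3 (deposit($1000)): balance=$1612.00 total_interest=$12.00
After 4 (month_end (apply 2% monthly interest)): balance=$1644.24 total_interest=$44.24
After 5 (year_end (apply 10% annual interest)): balance=$1808.66 total_interest=$208.66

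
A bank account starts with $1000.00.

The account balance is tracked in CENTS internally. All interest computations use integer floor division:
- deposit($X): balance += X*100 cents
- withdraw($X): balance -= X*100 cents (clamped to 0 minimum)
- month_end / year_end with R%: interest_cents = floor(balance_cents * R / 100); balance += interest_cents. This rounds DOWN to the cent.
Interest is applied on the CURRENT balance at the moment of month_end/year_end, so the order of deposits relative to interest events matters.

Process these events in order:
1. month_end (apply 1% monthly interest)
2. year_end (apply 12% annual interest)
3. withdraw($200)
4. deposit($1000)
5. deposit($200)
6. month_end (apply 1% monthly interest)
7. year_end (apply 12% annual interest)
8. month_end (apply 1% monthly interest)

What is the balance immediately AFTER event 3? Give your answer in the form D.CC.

After 1 (month_end (apply 1% monthly interest)): balance=$1010.00 total_interest=$10.00
After 2 (year_end (apply 12% annual interest)): balance=$1131.20 total_interest=$131.20
After 3 (withdraw($200)): balance=$931.20 total_interest=$131.20

Answer: 931.20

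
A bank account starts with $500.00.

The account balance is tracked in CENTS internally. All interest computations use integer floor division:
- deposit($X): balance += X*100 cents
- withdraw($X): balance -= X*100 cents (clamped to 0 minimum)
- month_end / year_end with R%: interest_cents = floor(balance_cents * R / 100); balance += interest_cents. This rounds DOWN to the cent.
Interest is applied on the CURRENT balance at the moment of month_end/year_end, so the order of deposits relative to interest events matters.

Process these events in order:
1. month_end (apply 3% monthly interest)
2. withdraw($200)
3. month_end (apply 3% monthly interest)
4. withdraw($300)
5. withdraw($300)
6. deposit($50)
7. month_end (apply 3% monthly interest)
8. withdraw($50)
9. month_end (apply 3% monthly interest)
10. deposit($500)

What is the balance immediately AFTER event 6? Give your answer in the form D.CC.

Answer: 50.00

Derivation:
After 1 (month_end (apply 3% monthly interest)): balance=$515.00 total_interest=$15.00
After 2 (withdraw($200)): balance=$315.00 total_interest=$15.00
After 3 (month_end (apply 3% monthly interest)): balance=$324.45 total_interest=$24.45
After 4 (withdraw($300)): balance=$24.45 total_interest=$24.45
After 5 (withdraw($300)): balance=$0.00 total_interest=$24.45
After 6 (deposit($50)): balance=$50.00 total_interest=$24.45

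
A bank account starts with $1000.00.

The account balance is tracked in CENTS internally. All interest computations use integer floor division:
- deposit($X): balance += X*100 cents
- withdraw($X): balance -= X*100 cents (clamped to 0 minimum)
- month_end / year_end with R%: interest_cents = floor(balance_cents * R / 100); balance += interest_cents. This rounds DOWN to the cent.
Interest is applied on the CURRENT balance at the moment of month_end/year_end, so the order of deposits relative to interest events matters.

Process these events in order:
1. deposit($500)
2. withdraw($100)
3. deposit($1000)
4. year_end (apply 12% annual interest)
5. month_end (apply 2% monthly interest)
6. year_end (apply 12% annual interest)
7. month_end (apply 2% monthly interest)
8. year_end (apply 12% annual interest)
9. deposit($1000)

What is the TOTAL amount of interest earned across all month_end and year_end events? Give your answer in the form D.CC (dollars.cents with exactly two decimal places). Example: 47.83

Answer: 1108.04

Derivation:
After 1 (deposit($500)): balance=$1500.00 total_interest=$0.00
After 2 (withdraw($100)): balance=$1400.00 total_interest=$0.00
After 3 (deposit($1000)): balance=$2400.00 total_interest=$0.00
After 4 (year_end (apply 12% annual interest)): balance=$2688.00 total_interest=$288.00
After 5 (month_end (apply 2% monthly interest)): balance=$2741.76 total_interest=$341.76
After 6 (year_end (apply 12% annual interest)): balance=$3070.77 total_interest=$670.77
After 7 (month_end (apply 2% monthly interest)): balance=$3132.18 total_interest=$732.18
After 8 (year_end (apply 12% annual interest)): balance=$3508.04 total_interest=$1108.04
After 9 (deposit($1000)): balance=$4508.04 total_interest=$1108.04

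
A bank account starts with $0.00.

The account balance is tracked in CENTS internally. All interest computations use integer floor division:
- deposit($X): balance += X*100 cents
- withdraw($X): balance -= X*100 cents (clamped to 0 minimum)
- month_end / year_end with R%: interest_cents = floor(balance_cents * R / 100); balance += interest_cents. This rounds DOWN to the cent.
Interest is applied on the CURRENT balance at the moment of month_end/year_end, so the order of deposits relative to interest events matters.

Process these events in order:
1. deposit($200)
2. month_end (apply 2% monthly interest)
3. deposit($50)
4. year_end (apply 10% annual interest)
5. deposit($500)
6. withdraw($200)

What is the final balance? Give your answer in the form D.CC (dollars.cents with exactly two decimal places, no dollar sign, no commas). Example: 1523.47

After 1 (deposit($200)): balance=$200.00 total_interest=$0.00
After 2 (month_end (apply 2% monthly interest)): balance=$204.00 total_interest=$4.00
After 3 (deposit($50)): balance=$254.00 total_interest=$4.00
After 4 (year_end (apply 10% annual interest)): balance=$279.40 total_interest=$29.40
After 5 (deposit($500)): balance=$779.40 total_interest=$29.40
After 6 (withdraw($200)): balance=$579.40 total_interest=$29.40

Answer: 579.40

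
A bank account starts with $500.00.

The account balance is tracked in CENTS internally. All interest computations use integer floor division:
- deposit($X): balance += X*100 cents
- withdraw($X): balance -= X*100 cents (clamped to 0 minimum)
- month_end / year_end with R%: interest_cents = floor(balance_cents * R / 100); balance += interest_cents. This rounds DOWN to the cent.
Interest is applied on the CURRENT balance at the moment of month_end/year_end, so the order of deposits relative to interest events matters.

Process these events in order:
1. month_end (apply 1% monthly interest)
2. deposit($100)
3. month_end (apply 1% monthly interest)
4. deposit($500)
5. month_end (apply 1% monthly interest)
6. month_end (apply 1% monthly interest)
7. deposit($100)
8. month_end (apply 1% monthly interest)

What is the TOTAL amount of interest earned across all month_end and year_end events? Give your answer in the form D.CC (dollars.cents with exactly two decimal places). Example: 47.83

After 1 (month_end (apply 1% monthly interest)): balance=$505.00 total_interest=$5.00
After 2 (deposit($100)): balance=$605.00 total_interest=$5.00
After 3 (month_end (apply 1% monthly interest)): balance=$611.05 total_interest=$11.05
After 4 (deposit($500)): balance=$1111.05 total_interest=$11.05
After 5 (month_end (apply 1% monthly interest)): balance=$1122.16 total_interest=$22.16
After 6 (month_end (apply 1% monthly interest)): balance=$1133.38 total_interest=$33.38
After 7 (deposit($100)): balance=$1233.38 total_interest=$33.38
After 8 (month_end (apply 1% monthly interest)): balance=$1245.71 total_interest=$45.71

Answer: 45.71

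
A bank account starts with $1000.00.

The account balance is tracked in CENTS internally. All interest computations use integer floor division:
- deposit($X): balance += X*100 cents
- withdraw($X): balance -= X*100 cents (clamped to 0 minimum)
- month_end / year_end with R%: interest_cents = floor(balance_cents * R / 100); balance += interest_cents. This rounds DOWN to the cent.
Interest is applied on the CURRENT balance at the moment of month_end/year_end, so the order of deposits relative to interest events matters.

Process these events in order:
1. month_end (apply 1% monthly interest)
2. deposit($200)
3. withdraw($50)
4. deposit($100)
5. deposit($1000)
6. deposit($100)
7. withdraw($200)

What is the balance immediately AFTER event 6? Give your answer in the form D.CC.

After 1 (month_end (apply 1% monthly interest)): balance=$1010.00 total_interest=$10.00
After 2 (deposit($200)): balance=$1210.00 total_interest=$10.00
After 3 (withdraw($50)): balance=$1160.00 total_interest=$10.00
After 4 (deposit($100)): balance=$1260.00 total_interest=$10.00
After 5 (deposit($1000)): balance=$2260.00 total_interest=$10.00
After 6 (deposit($100)): balance=$2360.00 total_interest=$10.00

Answer: 2360.00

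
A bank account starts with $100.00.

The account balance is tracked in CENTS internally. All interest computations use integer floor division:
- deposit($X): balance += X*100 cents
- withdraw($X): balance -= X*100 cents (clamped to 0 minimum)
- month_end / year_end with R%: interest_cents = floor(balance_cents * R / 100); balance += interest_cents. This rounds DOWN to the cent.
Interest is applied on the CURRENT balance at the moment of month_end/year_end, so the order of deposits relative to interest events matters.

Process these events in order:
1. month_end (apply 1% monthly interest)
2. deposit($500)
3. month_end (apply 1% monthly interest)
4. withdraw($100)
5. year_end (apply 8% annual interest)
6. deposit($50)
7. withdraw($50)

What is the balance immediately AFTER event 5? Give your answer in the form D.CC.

After 1 (month_end (apply 1% monthly interest)): balance=$101.00 total_interest=$1.00
After 2 (deposit($500)): balance=$601.00 total_interest=$1.00
After 3 (month_end (apply 1% monthly interest)): balance=$607.01 total_interest=$7.01
After 4 (withdraw($100)): balance=$507.01 total_interest=$7.01
After 5 (year_end (apply 8% annual interest)): balance=$547.57 total_interest=$47.57

Answer: 547.57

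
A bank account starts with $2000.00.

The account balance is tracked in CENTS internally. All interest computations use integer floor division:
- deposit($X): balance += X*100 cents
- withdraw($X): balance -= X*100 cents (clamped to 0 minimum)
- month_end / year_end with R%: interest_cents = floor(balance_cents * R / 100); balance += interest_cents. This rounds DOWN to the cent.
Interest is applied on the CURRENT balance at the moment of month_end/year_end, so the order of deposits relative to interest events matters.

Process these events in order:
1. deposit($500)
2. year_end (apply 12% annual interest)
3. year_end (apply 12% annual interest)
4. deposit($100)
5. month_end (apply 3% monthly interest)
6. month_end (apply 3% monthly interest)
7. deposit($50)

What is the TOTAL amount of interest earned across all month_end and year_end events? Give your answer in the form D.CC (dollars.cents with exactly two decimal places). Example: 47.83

After 1 (deposit($500)): balance=$2500.00 total_interest=$0.00
After 2 (year_end (apply 12% annual interest)): balance=$2800.00 total_interest=$300.00
After 3 (year_end (apply 12% annual interest)): balance=$3136.00 total_interest=$636.00
After 4 (deposit($100)): balance=$3236.00 total_interest=$636.00
After 5 (month_end (apply 3% monthly interest)): balance=$3333.08 total_interest=$733.08
After 6 (month_end (apply 3% monthly interest)): balance=$3433.07 total_interest=$833.07
After 7 (deposit($50)): balance=$3483.07 total_interest=$833.07

Answer: 833.07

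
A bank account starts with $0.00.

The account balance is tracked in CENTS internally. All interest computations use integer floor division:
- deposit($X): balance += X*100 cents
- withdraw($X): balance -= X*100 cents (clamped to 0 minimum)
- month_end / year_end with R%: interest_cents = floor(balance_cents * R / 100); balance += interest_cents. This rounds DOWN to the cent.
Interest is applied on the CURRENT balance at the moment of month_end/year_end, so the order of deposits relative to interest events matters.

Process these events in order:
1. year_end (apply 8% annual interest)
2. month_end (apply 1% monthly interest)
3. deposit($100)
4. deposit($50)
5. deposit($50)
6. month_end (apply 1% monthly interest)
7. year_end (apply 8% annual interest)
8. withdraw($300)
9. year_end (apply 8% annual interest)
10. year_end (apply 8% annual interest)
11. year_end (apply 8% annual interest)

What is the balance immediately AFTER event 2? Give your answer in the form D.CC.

After 1 (year_end (apply 8% annual interest)): balance=$0.00 total_interest=$0.00
After 2 (month_end (apply 1% monthly interest)): balance=$0.00 total_interest=$0.00

Answer: 0.00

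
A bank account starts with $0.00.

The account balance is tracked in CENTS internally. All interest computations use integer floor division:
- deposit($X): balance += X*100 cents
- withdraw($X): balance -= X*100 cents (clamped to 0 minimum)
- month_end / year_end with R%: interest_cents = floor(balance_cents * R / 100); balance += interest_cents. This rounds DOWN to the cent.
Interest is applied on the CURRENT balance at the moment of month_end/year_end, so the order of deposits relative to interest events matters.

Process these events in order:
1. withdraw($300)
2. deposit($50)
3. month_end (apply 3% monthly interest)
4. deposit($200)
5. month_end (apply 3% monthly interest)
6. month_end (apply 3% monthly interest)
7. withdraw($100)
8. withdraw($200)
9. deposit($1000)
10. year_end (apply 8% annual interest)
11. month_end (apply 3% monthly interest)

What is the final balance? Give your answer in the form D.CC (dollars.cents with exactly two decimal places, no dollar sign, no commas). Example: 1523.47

After 1 (withdraw($300)): balance=$0.00 total_interest=$0.00
After 2 (deposit($50)): balance=$50.00 total_interest=$0.00
After 3 (month_end (apply 3% monthly interest)): balance=$51.50 total_interest=$1.50
After 4 (deposit($200)): balance=$251.50 total_interest=$1.50
After 5 (month_end (apply 3% monthly interest)): balance=$259.04 total_interest=$9.04
After 6 (month_end (apply 3% monthly interest)): balance=$266.81 total_interest=$16.81
After 7 (withdraw($100)): balance=$166.81 total_interest=$16.81
After 8 (withdraw($200)): balance=$0.00 total_interest=$16.81
After 9 (deposit($1000)): balance=$1000.00 total_interest=$16.81
After 10 (year_end (apply 8% annual interest)): balance=$1080.00 total_interest=$96.81
After 11 (month_end (apply 3% monthly interest)): balance=$1112.40 total_interest=$129.21

Answer: 1112.40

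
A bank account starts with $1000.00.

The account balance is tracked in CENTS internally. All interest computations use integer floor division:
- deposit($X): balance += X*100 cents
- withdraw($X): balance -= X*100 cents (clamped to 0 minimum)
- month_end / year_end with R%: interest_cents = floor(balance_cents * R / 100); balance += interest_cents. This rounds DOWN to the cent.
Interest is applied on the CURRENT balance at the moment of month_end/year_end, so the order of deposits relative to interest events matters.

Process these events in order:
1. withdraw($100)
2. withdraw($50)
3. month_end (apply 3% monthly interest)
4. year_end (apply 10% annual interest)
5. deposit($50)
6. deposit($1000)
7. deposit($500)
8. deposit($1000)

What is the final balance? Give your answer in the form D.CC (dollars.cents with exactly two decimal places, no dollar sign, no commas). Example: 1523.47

After 1 (withdraw($100)): balance=$900.00 total_interest=$0.00
After 2 (withdraw($50)): balance=$850.00 total_interest=$0.00
After 3 (month_end (apply 3% monthly interest)): balance=$875.50 total_interest=$25.50
After 4 (year_end (apply 10% annual interest)): balance=$963.05 total_interest=$113.05
After 5 (deposit($50)): balance=$1013.05 total_interest=$113.05
After 6 (deposit($1000)): balance=$2013.05 total_interest=$113.05
After 7 (deposit($500)): balance=$2513.05 total_interest=$113.05
After 8 (deposit($1000)): balance=$3513.05 total_interest=$113.05

Answer: 3513.05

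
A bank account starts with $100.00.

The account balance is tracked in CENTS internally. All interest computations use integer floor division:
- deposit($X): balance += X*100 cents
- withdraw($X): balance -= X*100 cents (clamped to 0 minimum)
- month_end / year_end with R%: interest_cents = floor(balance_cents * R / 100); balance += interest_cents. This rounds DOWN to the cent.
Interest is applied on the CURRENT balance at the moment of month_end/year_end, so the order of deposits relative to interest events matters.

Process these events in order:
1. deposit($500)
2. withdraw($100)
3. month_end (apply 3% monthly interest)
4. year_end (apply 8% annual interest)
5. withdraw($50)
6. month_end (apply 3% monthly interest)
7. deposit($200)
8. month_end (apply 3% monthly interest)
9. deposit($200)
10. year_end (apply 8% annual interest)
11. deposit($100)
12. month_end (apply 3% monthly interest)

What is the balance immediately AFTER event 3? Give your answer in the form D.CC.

After 1 (deposit($500)): balance=$600.00 total_interest=$0.00
After 2 (withdraw($100)): balance=$500.00 total_interest=$0.00
After 3 (month_end (apply 3% monthly interest)): balance=$515.00 total_interest=$15.00

Answer: 515.00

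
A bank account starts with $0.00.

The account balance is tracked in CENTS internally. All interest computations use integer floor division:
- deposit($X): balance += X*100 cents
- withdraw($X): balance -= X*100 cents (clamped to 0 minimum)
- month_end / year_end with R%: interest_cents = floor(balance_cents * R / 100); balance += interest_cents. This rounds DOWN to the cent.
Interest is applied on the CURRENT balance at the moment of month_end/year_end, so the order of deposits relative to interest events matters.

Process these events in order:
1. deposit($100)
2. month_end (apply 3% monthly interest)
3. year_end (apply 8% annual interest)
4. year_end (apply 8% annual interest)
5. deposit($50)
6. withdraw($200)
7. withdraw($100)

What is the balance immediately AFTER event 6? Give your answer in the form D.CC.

Answer: 0.00

Derivation:
After 1 (deposit($100)): balance=$100.00 total_interest=$0.00
After 2 (month_end (apply 3% monthly interest)): balance=$103.00 total_interest=$3.00
After 3 (year_end (apply 8% annual interest)): balance=$111.24 total_interest=$11.24
After 4 (year_end (apply 8% annual interest)): balance=$120.13 total_interest=$20.13
After 5 (deposit($50)): balance=$170.13 total_interest=$20.13
After 6 (withdraw($200)): balance=$0.00 total_interest=$20.13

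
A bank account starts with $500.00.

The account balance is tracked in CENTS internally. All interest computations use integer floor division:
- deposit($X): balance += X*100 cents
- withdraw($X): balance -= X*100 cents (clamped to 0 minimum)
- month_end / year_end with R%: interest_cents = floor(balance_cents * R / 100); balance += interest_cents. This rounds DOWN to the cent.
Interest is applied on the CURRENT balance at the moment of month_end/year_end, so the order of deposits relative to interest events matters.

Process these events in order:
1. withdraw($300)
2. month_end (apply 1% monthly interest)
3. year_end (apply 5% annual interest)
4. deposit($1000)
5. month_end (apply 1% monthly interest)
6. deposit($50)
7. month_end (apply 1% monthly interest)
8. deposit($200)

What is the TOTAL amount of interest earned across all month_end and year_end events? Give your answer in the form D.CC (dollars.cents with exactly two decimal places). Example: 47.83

Answer: 36.96

Derivation:
After 1 (withdraw($300)): balance=$200.00 total_interest=$0.00
After 2 (month_end (apply 1% monthly interest)): balance=$202.00 total_interest=$2.00
After 3 (year_end (apply 5% annual interest)): balance=$212.10 total_interest=$12.10
After 4 (deposit($1000)): balance=$1212.10 total_interest=$12.10
After 5 (month_end (apply 1% monthly interest)): balance=$1224.22 total_interest=$24.22
After 6 (deposit($50)): balance=$1274.22 total_interest=$24.22
After 7 (month_end (apply 1% monthly interest)): balance=$1286.96 total_interest=$36.96
After 8 (deposit($200)): balance=$1486.96 total_interest=$36.96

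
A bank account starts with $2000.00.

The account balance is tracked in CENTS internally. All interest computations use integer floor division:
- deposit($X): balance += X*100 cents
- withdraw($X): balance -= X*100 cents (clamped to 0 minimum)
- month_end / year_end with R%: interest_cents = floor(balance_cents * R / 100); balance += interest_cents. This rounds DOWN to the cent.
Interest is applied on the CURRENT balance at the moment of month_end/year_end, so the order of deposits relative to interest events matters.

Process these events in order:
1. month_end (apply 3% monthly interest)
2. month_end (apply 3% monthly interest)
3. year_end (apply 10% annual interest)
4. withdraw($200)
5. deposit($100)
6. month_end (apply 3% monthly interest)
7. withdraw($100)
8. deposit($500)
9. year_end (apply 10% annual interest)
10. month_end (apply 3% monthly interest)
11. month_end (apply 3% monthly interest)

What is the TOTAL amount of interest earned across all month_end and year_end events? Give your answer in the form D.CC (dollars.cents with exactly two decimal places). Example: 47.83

After 1 (month_end (apply 3% monthly interest)): balance=$2060.00 total_interest=$60.00
After 2 (month_end (apply 3% monthly interest)): balance=$2121.80 total_interest=$121.80
After 3 (year_end (apply 10% annual interest)): balance=$2333.98 total_interest=$333.98
After 4 (withdraw($200)): balance=$2133.98 total_interest=$333.98
After 5 (deposit($100)): balance=$2233.98 total_interest=$333.98
After 6 (month_end (apply 3% monthly interest)): balance=$2300.99 total_interest=$400.99
After 7 (withdraw($100)): balance=$2200.99 total_interest=$400.99
After 8 (deposit($500)): balance=$2700.99 total_interest=$400.99
After 9 (year_end (apply 10% annual interest)): balance=$2971.08 total_interest=$671.08
After 10 (month_end (apply 3% monthly interest)): balance=$3060.21 total_interest=$760.21
After 11 (month_end (apply 3% monthly interest)): balance=$3152.01 total_interest=$852.01

Answer: 852.01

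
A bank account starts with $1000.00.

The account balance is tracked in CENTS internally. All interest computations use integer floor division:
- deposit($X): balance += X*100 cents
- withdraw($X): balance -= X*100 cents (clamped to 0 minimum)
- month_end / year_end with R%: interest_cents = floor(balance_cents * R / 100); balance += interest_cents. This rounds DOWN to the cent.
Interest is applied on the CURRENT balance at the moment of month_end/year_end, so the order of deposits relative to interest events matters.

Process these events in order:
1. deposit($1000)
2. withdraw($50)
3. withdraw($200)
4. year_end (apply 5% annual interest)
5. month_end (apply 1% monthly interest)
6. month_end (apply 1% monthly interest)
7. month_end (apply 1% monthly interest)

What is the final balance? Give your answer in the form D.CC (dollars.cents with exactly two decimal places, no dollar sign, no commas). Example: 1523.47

After 1 (deposit($1000)): balance=$2000.00 total_interest=$0.00
After 2 (withdraw($50)): balance=$1950.00 total_interest=$0.00
After 3 (withdraw($200)): balance=$1750.00 total_interest=$0.00
After 4 (year_end (apply 5% annual interest)): balance=$1837.50 total_interest=$87.50
After 5 (month_end (apply 1% monthly interest)): balance=$1855.87 total_interest=$105.87
After 6 (month_end (apply 1% monthly interest)): balance=$1874.42 total_interest=$124.42
After 7 (month_end (apply 1% monthly interest)): balance=$1893.16 total_interest=$143.16

Answer: 1893.16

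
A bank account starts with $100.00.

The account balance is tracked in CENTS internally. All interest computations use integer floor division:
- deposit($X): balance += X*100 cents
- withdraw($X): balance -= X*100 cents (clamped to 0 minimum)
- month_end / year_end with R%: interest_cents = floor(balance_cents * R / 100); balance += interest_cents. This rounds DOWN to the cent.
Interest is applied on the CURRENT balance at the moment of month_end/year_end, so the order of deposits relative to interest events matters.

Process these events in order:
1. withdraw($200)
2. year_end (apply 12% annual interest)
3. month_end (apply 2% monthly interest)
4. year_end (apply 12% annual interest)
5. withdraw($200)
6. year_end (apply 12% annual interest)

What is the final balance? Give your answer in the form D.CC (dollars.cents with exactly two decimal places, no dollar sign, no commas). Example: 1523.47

Answer: 0.00

Derivation:
After 1 (withdraw($200)): balance=$0.00 total_interest=$0.00
After 2 (year_end (apply 12% annual interest)): balance=$0.00 total_interest=$0.00
After 3 (month_end (apply 2% monthly interest)): balance=$0.00 total_interest=$0.00
After 4 (year_end (apply 12% annual interest)): balance=$0.00 total_interest=$0.00
After 5 (withdraw($200)): balance=$0.00 total_interest=$0.00
After 6 (year_end (apply 12% annual interest)): balance=$0.00 total_interest=$0.00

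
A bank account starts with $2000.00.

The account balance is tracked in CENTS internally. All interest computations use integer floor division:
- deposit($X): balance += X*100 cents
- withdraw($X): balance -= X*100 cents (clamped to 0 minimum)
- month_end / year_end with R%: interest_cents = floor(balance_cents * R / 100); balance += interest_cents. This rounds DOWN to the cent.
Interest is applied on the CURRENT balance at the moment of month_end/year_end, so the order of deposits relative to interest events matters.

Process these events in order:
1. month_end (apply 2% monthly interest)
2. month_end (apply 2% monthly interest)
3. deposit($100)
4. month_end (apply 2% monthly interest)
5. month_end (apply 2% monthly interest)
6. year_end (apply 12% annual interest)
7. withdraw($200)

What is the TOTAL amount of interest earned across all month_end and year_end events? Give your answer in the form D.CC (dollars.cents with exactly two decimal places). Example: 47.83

Answer: 441.15

Derivation:
After 1 (month_end (apply 2% monthly interest)): balance=$2040.00 total_interest=$40.00
After 2 (month_end (apply 2% monthly interest)): balance=$2080.80 total_interest=$80.80
After 3 (deposit($100)): balance=$2180.80 total_interest=$80.80
After 4 (month_end (apply 2% monthly interest)): balance=$2224.41 total_interest=$124.41
After 5 (month_end (apply 2% monthly interest)): balance=$2268.89 total_interest=$168.89
After 6 (year_end (apply 12% annual interest)): balance=$2541.15 total_interest=$441.15
After 7 (withdraw($200)): balance=$2341.15 total_interest=$441.15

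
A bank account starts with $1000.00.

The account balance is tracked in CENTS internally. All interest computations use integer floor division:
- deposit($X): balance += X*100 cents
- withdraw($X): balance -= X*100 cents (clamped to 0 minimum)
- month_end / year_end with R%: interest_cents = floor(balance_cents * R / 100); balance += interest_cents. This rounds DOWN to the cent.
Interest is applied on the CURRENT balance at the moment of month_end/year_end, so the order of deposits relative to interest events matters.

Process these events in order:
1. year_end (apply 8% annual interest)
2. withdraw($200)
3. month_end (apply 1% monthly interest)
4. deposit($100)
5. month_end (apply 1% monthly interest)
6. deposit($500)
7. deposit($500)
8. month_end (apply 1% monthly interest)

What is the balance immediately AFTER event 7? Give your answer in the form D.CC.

After 1 (year_end (apply 8% annual interest)): balance=$1080.00 total_interest=$80.00
After 2 (withdraw($200)): balance=$880.00 total_interest=$80.00
After 3 (month_end (apply 1% monthly interest)): balance=$888.80 total_interest=$88.80
After 4 (deposit($100)): balance=$988.80 total_interest=$88.80
After 5 (month_end (apply 1% monthly interest)): balance=$998.68 total_interest=$98.68
After 6 (deposit($500)): balance=$1498.68 total_interest=$98.68
After 7 (deposit($500)): balance=$1998.68 total_interest=$98.68

Answer: 1998.68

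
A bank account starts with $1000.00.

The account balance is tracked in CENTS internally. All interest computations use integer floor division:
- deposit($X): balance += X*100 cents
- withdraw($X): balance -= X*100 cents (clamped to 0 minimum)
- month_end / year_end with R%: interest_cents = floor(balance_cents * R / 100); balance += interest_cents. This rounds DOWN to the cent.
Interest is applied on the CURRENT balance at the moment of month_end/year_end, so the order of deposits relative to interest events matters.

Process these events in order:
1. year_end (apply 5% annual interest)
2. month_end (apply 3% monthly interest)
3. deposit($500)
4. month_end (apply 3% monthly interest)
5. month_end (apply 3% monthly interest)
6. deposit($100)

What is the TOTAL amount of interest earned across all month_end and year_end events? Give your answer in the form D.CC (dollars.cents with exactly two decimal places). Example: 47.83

Answer: 177.80

Derivation:
After 1 (year_end (apply 5% annual interest)): balance=$1050.00 total_interest=$50.00
After 2 (month_end (apply 3% monthly interest)): balance=$1081.50 total_interest=$81.50
After 3 (deposit($500)): balance=$1581.50 total_interest=$81.50
After 4 (month_end (apply 3% monthly interest)): balance=$1628.94 total_interest=$128.94
After 5 (month_end (apply 3% monthly interest)): balance=$1677.80 total_interest=$177.80
After 6 (deposit($100)): balance=$1777.80 total_interest=$177.80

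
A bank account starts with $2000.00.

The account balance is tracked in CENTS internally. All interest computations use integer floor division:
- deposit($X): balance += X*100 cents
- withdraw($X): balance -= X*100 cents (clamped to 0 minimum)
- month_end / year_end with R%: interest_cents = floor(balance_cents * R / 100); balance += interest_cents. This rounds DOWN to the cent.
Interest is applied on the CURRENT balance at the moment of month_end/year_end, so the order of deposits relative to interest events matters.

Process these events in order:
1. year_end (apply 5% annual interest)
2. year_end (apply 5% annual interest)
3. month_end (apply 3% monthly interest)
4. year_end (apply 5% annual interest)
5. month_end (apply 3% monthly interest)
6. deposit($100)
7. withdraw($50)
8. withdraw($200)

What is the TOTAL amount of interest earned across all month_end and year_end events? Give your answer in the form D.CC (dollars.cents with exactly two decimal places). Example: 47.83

Answer: 456.24

Derivation:
After 1 (year_end (apply 5% annual interest)): balance=$2100.00 total_interest=$100.00
After 2 (year_end (apply 5% annual interest)): balance=$2205.00 total_interest=$205.00
After 3 (month_end (apply 3% monthly interest)): balance=$2271.15 total_interest=$271.15
After 4 (year_end (apply 5% annual interest)): balance=$2384.70 total_interest=$384.70
After 5 (month_end (apply 3% monthly interest)): balance=$2456.24 total_interest=$456.24
After 6 (deposit($100)): balance=$2556.24 total_interest=$456.24
After 7 (withdraw($50)): balance=$2506.24 total_interest=$456.24
After 8 (withdraw($200)): balance=$2306.24 total_interest=$456.24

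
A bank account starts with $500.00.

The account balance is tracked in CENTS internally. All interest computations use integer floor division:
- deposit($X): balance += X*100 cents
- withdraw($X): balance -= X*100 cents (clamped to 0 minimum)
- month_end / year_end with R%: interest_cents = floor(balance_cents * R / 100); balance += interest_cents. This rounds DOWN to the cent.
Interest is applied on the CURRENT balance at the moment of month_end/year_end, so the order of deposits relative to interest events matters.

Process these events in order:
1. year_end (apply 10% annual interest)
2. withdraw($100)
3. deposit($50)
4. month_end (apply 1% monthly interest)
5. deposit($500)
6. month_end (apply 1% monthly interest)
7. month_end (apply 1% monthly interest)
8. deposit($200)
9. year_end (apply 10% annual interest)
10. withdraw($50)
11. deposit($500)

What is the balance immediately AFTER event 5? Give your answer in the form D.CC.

After 1 (year_end (apply 10% annual interest)): balance=$550.00 total_interest=$50.00
After 2 (withdraw($100)): balance=$450.00 total_interest=$50.00
After 3 (deposit($50)): balance=$500.00 total_interest=$50.00
After 4 (month_end (apply 1% monthly interest)): balance=$505.00 total_interest=$55.00
After 5 (deposit($500)): balance=$1005.00 total_interest=$55.00

Answer: 1005.00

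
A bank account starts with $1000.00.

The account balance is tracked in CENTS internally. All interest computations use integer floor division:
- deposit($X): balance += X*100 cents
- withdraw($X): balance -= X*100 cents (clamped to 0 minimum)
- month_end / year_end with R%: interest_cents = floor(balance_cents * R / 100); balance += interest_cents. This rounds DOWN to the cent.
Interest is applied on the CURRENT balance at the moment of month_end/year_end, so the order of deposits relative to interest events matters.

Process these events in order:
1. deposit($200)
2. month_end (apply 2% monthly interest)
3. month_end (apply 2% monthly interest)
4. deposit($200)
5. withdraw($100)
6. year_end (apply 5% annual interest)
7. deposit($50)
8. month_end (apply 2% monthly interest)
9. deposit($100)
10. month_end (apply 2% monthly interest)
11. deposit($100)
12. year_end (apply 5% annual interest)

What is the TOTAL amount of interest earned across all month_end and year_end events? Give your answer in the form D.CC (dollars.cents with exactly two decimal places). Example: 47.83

After 1 (deposit($200)): balance=$1200.00 total_interest=$0.00
After 2 (month_end (apply 2% monthly interest)): balance=$1224.00 total_interest=$24.00
After 3 (month_end (apply 2% monthly interest)): balance=$1248.48 total_interest=$48.48
After 4 (deposit($200)): balance=$1448.48 total_interest=$48.48
After 5 (withdraw($100)): balance=$1348.48 total_interest=$48.48
After 6 (year_end (apply 5% annual interest)): balance=$1415.90 total_interest=$115.90
After 7 (deposit($50)): balance=$1465.90 total_interest=$115.90
After 8 (month_end (apply 2% monthly interest)): balance=$1495.21 total_interest=$145.21
After 9 (deposit($100)): balance=$1595.21 total_interest=$145.21
After 10 (month_end (apply 2% monthly interest)): balance=$1627.11 total_interest=$177.11
After 11 (deposit($100)): balance=$1727.11 total_interest=$177.11
After 12 (year_end (apply 5% annual interest)): balance=$1813.46 total_interest=$263.46

Answer: 263.46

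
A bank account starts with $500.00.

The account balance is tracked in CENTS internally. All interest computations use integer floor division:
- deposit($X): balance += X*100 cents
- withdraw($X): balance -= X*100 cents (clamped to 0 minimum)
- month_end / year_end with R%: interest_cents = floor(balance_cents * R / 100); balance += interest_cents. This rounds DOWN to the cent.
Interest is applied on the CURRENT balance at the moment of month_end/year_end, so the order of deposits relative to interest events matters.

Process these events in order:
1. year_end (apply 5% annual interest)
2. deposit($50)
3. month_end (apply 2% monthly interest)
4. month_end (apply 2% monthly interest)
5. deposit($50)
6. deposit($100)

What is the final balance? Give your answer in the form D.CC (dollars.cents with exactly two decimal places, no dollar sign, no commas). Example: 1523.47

After 1 (year_end (apply 5% annual interest)): balance=$525.00 total_interest=$25.00
After 2 (deposit($50)): balance=$575.00 total_interest=$25.00
After 3 (month_end (apply 2% monthly interest)): balance=$586.50 total_interest=$36.50
After 4 (month_end (apply 2% monthly interest)): balance=$598.23 total_interest=$48.23
After 5 (deposit($50)): balance=$648.23 total_interest=$48.23
After 6 (deposit($100)): balance=$748.23 total_interest=$48.23

Answer: 748.23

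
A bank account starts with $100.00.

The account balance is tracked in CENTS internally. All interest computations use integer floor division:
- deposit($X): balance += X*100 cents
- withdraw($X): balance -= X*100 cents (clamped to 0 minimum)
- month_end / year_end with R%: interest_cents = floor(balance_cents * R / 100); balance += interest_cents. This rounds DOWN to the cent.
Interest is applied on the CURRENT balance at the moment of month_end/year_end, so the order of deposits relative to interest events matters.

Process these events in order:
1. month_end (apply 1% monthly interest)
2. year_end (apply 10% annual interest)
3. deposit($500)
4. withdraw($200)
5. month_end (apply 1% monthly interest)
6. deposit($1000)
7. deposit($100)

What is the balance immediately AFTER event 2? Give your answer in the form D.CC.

Answer: 111.10

Derivation:
After 1 (month_end (apply 1% monthly interest)): balance=$101.00 total_interest=$1.00
After 2 (year_end (apply 10% annual interest)): balance=$111.10 total_interest=$11.10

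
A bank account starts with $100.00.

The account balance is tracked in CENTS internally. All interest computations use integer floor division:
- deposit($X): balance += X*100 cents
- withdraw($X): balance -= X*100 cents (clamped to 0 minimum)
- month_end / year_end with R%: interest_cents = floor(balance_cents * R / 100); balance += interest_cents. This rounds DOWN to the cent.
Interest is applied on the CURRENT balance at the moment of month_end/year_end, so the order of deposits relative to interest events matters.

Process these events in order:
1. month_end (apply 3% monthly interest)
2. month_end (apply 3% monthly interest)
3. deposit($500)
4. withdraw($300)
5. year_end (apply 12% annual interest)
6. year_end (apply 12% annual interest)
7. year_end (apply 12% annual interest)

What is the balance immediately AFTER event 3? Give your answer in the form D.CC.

Answer: 606.09

Derivation:
After 1 (month_end (apply 3% monthly interest)): balance=$103.00 total_interest=$3.00
After 2 (month_end (apply 3% monthly interest)): balance=$106.09 total_interest=$6.09
After 3 (deposit($500)): balance=$606.09 total_interest=$6.09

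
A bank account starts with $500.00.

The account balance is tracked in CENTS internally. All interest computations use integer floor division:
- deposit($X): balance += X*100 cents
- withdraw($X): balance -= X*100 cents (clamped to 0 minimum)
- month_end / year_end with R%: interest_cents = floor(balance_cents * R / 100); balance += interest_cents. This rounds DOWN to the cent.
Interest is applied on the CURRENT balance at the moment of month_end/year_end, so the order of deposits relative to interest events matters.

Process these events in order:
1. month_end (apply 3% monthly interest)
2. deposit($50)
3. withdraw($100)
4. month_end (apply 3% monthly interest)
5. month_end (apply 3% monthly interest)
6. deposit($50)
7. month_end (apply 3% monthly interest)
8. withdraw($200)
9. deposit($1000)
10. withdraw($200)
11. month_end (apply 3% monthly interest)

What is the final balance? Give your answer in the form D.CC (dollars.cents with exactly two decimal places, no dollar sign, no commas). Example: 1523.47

After 1 (month_end (apply 3% monthly interest)): balance=$515.00 total_interest=$15.00
After 2 (deposit($50)): balance=$565.00 total_interest=$15.00
After 3 (withdraw($100)): balance=$465.00 total_interest=$15.00
After 4 (month_end (apply 3% monthly interest)): balance=$478.95 total_interest=$28.95
After 5 (month_end (apply 3% monthly interest)): balance=$493.31 total_interest=$43.31
After 6 (deposit($50)): balance=$543.31 total_interest=$43.31
After 7 (month_end (apply 3% monthly interest)): balance=$559.60 total_interest=$59.60
After 8 (withdraw($200)): balance=$359.60 total_interest=$59.60
After 9 (deposit($1000)): balance=$1359.60 total_interest=$59.60
After 10 (withdraw($200)): balance=$1159.60 total_interest=$59.60
After 11 (month_end (apply 3% monthly interest)): balance=$1194.38 total_interest=$94.38

Answer: 1194.38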